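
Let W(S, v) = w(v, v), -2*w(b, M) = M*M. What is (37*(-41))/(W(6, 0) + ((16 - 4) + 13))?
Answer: -1517/25 ≈ -60.680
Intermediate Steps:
w(b, M) = -M**2/2 (w(b, M) = -M*M/2 = -M**2/2)
W(S, v) = -v**2/2
(37*(-41))/(W(6, 0) + ((16 - 4) + 13)) = (37*(-41))/(-1/2*0**2 + ((16 - 4) + 13)) = -1517/(-1/2*0 + (12 + 13)) = -1517/(0 + 25) = -1517/25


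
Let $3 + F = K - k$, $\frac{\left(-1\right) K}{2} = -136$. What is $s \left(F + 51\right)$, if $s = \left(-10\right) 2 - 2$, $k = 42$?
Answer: $-6116$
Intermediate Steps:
$K = 272$ ($K = \left(-2\right) \left(-136\right) = 272$)
$F = 227$ ($F = -3 + \left(272 - 42\right) = -3 + 230 = 227$)
$s = -22$ ($s = -20 - 2 = -22$)
$s \left(F + 51\right) = - 22 \left(227 + 51\right) = \left(-22\right) 278 = -6116$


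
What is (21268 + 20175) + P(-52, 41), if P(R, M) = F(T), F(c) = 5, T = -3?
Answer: 41448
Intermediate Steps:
P(R, M) = 5
(21268 + 20175) + P(-52, 41) = (21268 + 20175) + 5 = 41443 + 5 = 41448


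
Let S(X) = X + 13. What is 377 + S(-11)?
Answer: 379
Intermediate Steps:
S(X) = 13 + X
377 + S(-11) = 377 + (13 - 11) = 377 + 2 = 379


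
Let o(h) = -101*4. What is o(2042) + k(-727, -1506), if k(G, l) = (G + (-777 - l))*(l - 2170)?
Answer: -7756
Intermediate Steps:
k(G, l) = (-2170 + l)*(-777 + G - l) (k(G, l) = (-777 + G - l)*(-2170 + l) = (-2170 + l)*(-777 + G - l))
o(h) = -404
o(2042) + k(-727, -1506) = -404 + (1686090 - 1*(-1506)² - 2170*(-727) + 1393*(-1506) - 727*(-1506)) = -404 + (1686090 - 1*2268036 + 1577590 - 2097858 + 1094862) = -404 + (1686090 - 2268036 + 1577590 - 2097858 + 1094862) = -404 - 7352 = -7756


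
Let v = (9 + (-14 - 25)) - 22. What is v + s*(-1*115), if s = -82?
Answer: 9378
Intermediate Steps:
v = -52 (v = (9 - 39) - 22 = -30 - 22 = -52)
v + s*(-1*115) = -52 - (-82)*115 = -52 - 82*(-115) = -52 + 9430 = 9378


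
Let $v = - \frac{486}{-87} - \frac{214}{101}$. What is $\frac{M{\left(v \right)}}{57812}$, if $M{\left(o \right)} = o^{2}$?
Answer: $\frac{25786084}{123992879573} \approx 0.00020796$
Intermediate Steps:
$v = \frac{10156}{2929}$ ($v = \left(-486\right) \left(- \frac{1}{87}\right) - \frac{214}{101} = \frac{162}{29} - \frac{214}{101} = \frac{10156}{2929} \approx 3.4674$)
$\frac{M{\left(v \right)}}{57812} = \frac{\left(\frac{10156}{2929}\right)^{2}}{57812} = \frac{103144336}{8579041} \cdot \frac{1}{57812} = \frac{25786084}{123992879573}$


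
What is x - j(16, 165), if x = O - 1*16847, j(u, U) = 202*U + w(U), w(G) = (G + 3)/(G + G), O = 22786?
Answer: -1506533/55 ≈ -27392.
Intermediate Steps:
w(G) = (3 + G)/(2*G) (w(G) = (3 + G)/((2*G)) = (3 + G)*(1/(2*G)) = (3 + G)/(2*G))
j(u, U) = 202*U + (3 + U)/(2*U)
x = 5939 (x = 22786 - 1*16847 = 22786 - 16847 = 5939)
x - j(16, 165) = 5939 - (3 + 165 + 404*165²)/(2*165) = 5939 - (3 + 165 + 404*27225)/(2*165) = 5939 - (3 + 165 + 10998900)/(2*165) = 5939 - 10999068/(2*165) = 5939 - 1*1833178/55 = 5939 - 1833178/55 = -1506533/55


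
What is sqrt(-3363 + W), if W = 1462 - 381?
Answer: I*sqrt(2282) ≈ 47.77*I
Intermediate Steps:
W = 1081
sqrt(-3363 + W) = sqrt(-3363 + 1081) = sqrt(-2282) = I*sqrt(2282)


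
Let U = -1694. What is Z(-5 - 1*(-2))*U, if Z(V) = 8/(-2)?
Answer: 6776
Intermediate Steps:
Z(V) = -4 (Z(V) = 8*(-½) = -4)
Z(-5 - 1*(-2))*U = -4*(-1694) = 6776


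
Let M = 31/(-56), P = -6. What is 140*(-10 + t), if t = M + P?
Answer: -4635/2 ≈ -2317.5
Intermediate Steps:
M = -31/56 (M = 31*(-1/56) = -31/56 ≈ -0.55357)
t = -367/56 (t = -31/56 - 6 = -367/56 ≈ -6.5536)
140*(-10 + t) = 140*(-10 - 367/56) = 140*(-927/56) = -4635/2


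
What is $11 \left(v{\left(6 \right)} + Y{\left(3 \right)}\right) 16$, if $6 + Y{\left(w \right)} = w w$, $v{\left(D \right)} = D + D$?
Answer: $2640$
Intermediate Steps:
$v{\left(D \right)} = 2 D$
$Y{\left(w \right)} = -6 + w^{2}$ ($Y{\left(w \right)} = -6 + w w = -6 + w^{2}$)
$11 \left(v{\left(6 \right)} + Y{\left(3 \right)}\right) 16 = 11 \left(2 \cdot 6 - \left(6 - 3^{2}\right)\right) 16 = 11 \left(12 + \left(-6 + 9\right)\right) 16 = 11 \left(12 + 3\right) 16 = 11 \cdot 15 \cdot 16 = 165 \cdot 16 = 2640$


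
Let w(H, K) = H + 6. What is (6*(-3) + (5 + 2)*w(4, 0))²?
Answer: 2704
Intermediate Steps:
w(H, K) = 6 + H
(6*(-3) + (5 + 2)*w(4, 0))² = (6*(-3) + (5 + 2)*(6 + 4))² = (-18 + 7*10)² = (-18 + 70)² = 52² = 2704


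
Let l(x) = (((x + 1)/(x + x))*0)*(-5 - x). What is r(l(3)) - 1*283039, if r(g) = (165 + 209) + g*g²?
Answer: -282665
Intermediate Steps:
l(x) = 0 (l(x) = (((1 + x)/((2*x)))*0)*(-5 - x) = (((1 + x)*(1/(2*x)))*0)*(-5 - x) = (((1 + x)/(2*x))*0)*(-5 - x) = 0*(-5 - x) = 0)
r(g) = 374 + g³
r(l(3)) - 1*283039 = (374 + 0³) - 1*283039 = (374 + 0) - 283039 = 374 - 283039 = -282665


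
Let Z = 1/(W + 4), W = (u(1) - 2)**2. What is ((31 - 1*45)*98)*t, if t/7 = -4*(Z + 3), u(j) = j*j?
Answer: 614656/5 ≈ 1.2293e+5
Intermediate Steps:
u(j) = j**2
W = 1 (W = (1**2 - 2)**2 = (1 - 2)**2 = (-1)**2 = 1)
Z = 1/5 (Z = 1/(1 + 4) = 1/5 ≈ 0.20000)
t = -448/5 (t = 7*(-4*(1/5 + 3)) = 7*(-4*16/5) = 7*(-64/5) = -448/5 ≈ -89.600)
((31 - 1*45)*98)*t = ((31 - 1*45)*98)*(-448/5) = ((31 - 45)*98)*(-448/5) = -14*98*(-448/5) = -1372*(-448/5) = 614656/5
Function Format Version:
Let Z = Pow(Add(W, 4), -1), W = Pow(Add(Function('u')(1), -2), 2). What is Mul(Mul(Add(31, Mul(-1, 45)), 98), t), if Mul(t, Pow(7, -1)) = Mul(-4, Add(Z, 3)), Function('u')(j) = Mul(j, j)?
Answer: Rational(614656, 5) ≈ 1.2293e+5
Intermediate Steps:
Function('u')(j) = Pow(j, 2)
W = 1 (W = Pow(Add(Pow(1, 2), -2), 2) = Pow(Add(1, -2), 2) = Pow(-1, 2) = 1)
Z = Rational(1, 5) (Z = Pow(Add(1, 4), -1) = Pow(5, -1) = Rational(1, 5) ≈ 0.20000)
t = Rational(-448, 5) (t = Mul(7, Mul(-4, Add(Rational(1, 5), 3))) = Mul(7, Mul(-4, Rational(16, 5))) = Mul(7, Rational(-64, 5)) = Rational(-448, 5) ≈ -89.600)
Mul(Mul(Add(31, Mul(-1, 45)), 98), t) = Mul(Mul(Add(31, Mul(-1, 45)), 98), Rational(-448, 5)) = Mul(Mul(Add(31, -45), 98), Rational(-448, 5)) = Mul(Mul(-14, 98), Rational(-448, 5)) = Mul(-1372, Rational(-448, 5)) = Rational(614656, 5)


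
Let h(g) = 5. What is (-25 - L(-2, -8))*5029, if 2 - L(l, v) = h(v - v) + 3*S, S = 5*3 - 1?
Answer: 100580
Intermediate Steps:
S = 14 (S = 15 - 1 = 14)
L(l, v) = -45 (L(l, v) = 2 - (5 + 3*14) = 2 - (5 + 42) = 2 - 1*47 = 2 - 47 = -45)
(-25 - L(-2, -8))*5029 = (-25 - 1*(-45))*5029 = (-25 + 45)*5029 = 20*5029 = 100580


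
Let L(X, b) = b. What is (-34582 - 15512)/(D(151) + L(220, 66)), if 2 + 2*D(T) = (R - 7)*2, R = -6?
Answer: -25047/26 ≈ -963.35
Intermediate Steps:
D(T) = -14 (D(T) = -1 + ((-6 - 7)*2)/2 = -1 + (-13*2)/2 = -1 + (1/2)*(-26) = -1 - 13 = -14)
(-34582 - 15512)/(D(151) + L(220, 66)) = (-34582 - 15512)/(-14 + 66) = -50094/52 = -50094*1/52 = -25047/26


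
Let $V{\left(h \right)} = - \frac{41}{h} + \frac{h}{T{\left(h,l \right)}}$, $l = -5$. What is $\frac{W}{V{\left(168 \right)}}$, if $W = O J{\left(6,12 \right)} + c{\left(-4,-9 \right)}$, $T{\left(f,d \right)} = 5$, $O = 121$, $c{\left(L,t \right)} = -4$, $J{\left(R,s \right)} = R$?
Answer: $\frac{606480}{28019} \approx 21.645$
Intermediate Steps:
$W = 722$ ($W = 121 \cdot 6 - 4 = 726 - 4 = 722$)
$V{\left(h \right)} = - \frac{41}{h} + \frac{h}{5}$
$\frac{W}{V{\left(168 \right)}} = \frac{722}{- \frac{41}{168} + \frac{1}{5} \cdot 168} = \frac{722}{\left(-41\right) \frac{1}{168} + \frac{168}{5}} = \frac{722}{- \frac{41}{168} + \frac{168}{5}} = \frac{722}{\frac{28019}{840}} = 722 \cdot \frac{840}{28019} = \frac{606480}{28019}$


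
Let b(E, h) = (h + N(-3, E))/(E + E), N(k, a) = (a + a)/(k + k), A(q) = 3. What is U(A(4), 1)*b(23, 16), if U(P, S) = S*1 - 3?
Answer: -25/69 ≈ -0.36232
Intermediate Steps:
N(k, a) = a/k (N(k, a) = (2*a)/((2*k)) = (2*a)*(1/(2*k)) = a/k)
U(P, S) = -3 + S (U(P, S) = S - 3 = -3 + S)
b(E, h) = (h - E/3)/(2*E) (b(E, h) = (h + E/(-3))/(E + E) = (h + E*(-1/3))/((2*E)) = (h - E/3)*(1/(2*E)) = (h - E/3)/(2*E))
U(A(4), 1)*b(23, 16) = (-3 + 1)*((1/6)*(-1*23 + 3*16)/23) = -(-23 + 48)/(3*23) = -25/(3*23) = -2*25/138 = -25/69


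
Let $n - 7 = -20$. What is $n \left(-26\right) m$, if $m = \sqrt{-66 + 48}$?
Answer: $1014 i \sqrt{2} \approx 1434.0 i$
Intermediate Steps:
$n = -13$ ($n = 7 - 20 = -13$)
$m = 3 i \sqrt{2}$ ($m = \sqrt{-18} = 3 i \sqrt{2} \approx 4.2426 i$)
$n \left(-26\right) m = \left(-13\right) \left(-26\right) 3 i \sqrt{2} = 338 \cdot 3 i \sqrt{2} = 1014 i \sqrt{2}$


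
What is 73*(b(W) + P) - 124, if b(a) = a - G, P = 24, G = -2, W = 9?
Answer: 2431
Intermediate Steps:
b(a) = 2 + a (b(a) = a - 1*(-2) = a + 2 = 2 + a)
73*(b(W) + P) - 124 = 73*((2 + 9) + 24) - 124 = 73*(11 + 24) - 124 = 73*35 - 124 = 2555 - 124 = 2431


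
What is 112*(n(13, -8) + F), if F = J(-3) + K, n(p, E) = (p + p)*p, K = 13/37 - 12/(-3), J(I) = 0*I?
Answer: 1418704/37 ≈ 38343.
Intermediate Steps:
J(I) = 0
K = 161/37 (K = 13*(1/37) - 12*(-⅓) = 13/37 + 4 = 161/37 ≈ 4.3513)
n(p, E) = 2*p² (n(p, E) = (2*p)*p = 2*p²)
F = 161/37 (F = 0 + 161/37 = 161/37 ≈ 4.3513)
112*(n(13, -8) + F) = 112*(2*13² + 161/37) = 112*(2*169 + 161/37) = 112*(338 + 161/37) = 112*(12667/37) = 1418704/37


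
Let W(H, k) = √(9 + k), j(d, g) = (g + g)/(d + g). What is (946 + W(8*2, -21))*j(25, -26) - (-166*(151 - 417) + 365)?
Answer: 4671 + 104*I*√3 ≈ 4671.0 + 180.13*I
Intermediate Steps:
j(d, g) = 2*g/(d + g) (j(d, g) = (2*g)/(d + g) = 2*g/(d + g))
(946 + W(8*2, -21))*j(25, -26) - (-166*(151 - 417) + 365) = (946 + √(9 - 21))*(2*(-26)/(25 - 26)) - (-166*(151 - 417) + 365) = (946 + √(-12))*(2*(-26)/(-1)) - (-166*(-266) + 365) = (946 + 2*I*√3)*(2*(-26)*(-1)) - (44156 + 365) = (946 + 2*I*√3)*52 - 1*44521 = (49192 + 104*I*√3) - 44521 = 4671 + 104*I*√3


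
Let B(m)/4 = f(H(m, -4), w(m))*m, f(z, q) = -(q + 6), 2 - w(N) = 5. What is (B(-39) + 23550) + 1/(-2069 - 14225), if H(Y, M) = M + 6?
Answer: 391349291/16294 ≈ 24018.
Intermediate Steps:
H(Y, M) = 6 + M
w(N) = -3 (w(N) = 2 - 1*5 = 2 - 5 = -3)
f(z, q) = -6 - q (f(z, q) = -(6 + q) = -6 - q)
B(m) = -12*m (B(m) = 4*((-6 - 1*(-3))*m) = 4*((-6 + 3)*m) = 4*(-3*m) = -12*m)
(B(-39) + 23550) + 1/(-2069 - 14225) = (-12*(-39) + 23550) + 1/(-2069 - 14225) = (468 + 23550) + 1/(-16294) = 24018 - 1/16294 = 391349291/16294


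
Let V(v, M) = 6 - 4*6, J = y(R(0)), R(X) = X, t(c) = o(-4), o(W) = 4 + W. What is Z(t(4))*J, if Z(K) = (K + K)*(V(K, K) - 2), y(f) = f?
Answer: 0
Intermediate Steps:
t(c) = 0 (t(c) = 4 - 4 = 0)
J = 0
V(v, M) = -18 (V(v, M) = 6 - 24 = -18)
Z(K) = -40*K (Z(K) = (K + K)*(-18 - 2) = (2*K)*(-20) = -40*K)
Z(t(4))*J = -40*0*0 = 0*0 = 0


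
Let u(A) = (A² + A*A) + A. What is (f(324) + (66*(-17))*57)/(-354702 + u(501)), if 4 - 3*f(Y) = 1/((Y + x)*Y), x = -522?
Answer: -12308074415/28445189256 ≈ -0.43269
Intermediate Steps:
u(A) = A + 2*A² (u(A) = (A² + A²) + A = 2*A² + A = A + 2*A²)
f(Y) = 4/3 - 1/(3*Y*(-522 + Y)) (f(Y) = 4/3 - 1/(3*(Y - 522)*Y) = 4/3 - 1/(3*(-522 + Y)*Y) = 4/3 - 1/(3*Y*(-522 + Y)))
(f(324) + (66*(-17))*57)/(-354702 + u(501)) = ((⅓)*(-1 - 2088*324 + 4*324²)/(324*(-522 + 324)) + (66*(-17))*57)/(-354702 + 501*(1 + 2*501)) = ((⅓)*(1/324)*(-1 - 676512 + 4*104976)/(-198) - 1122*57)/(-354702 + 501*(1 + 1002)) = ((⅓)*(1/324)*(-1/198)*(-1 - 676512 + 419904) - 63954)/(-354702 + 501*1003) = ((⅓)*(1/324)*(-1/198)*(-256609) - 63954)/(-354702 + 502503) = (256609/192456 - 63954)/147801 = -12308074415/192456*1/147801 = -12308074415/28445189256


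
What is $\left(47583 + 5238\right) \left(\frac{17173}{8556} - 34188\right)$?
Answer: $- \frac{5149965715485}{2852} \approx -1.8057 \cdot 10^{9}$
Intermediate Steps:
$\left(47583 + 5238\right) \left(\frac{17173}{8556} - 34188\right) = 52821 \left(17173 \cdot \frac{1}{8556} - 34188\right) = 52821 \left(\frac{17173}{8556} - 34188\right) = 52821 \left(- \frac{292495355}{8556}\right) = - \frac{5149965715485}{2852}$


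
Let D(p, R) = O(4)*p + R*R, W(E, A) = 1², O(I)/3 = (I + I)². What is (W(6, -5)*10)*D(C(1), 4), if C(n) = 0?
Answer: 160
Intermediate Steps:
O(I) = 12*I² (O(I) = 3*(I + I)² = 3*(2*I)² = 3*(4*I²) = 12*I²)
W(E, A) = 1
D(p, R) = R² + 192*p (D(p, R) = (12*4²)*p + R*R = (12*16)*p + R² = 192*p + R² = R² + 192*p)
(W(6, -5)*10)*D(C(1), 4) = (1*10)*(4² + 192*0) = 10*(16 + 0) = 10*16 = 160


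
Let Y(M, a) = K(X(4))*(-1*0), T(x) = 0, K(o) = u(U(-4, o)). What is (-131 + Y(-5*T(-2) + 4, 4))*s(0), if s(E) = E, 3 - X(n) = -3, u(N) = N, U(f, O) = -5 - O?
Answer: 0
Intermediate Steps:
X(n) = 6 (X(n) = 3 - 1*(-3) = 3 + 3 = 6)
K(o) = -5 - o
Y(M, a) = 0 (Y(M, a) = (-5 - 1*6)*(-1*0) = (-5 - 6)*0 = -11*0 = 0)
(-131 + Y(-5*T(-2) + 4, 4))*s(0) = (-131 + 0)*0 = -131*0 = 0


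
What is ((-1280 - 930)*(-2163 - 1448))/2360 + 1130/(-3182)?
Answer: 1269533981/375476 ≈ 3381.1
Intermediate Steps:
((-1280 - 930)*(-2163 - 1448))/2360 + 1130/(-3182) = -2210*(-3611)*(1/2360) + 1130*(-1/3182) = 7980310*(1/2360) - 565/1591 = 798031/236 - 565/1591 = 1269533981/375476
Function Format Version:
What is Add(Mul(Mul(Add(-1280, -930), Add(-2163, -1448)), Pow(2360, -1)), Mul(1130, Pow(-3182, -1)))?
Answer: Rational(1269533981, 375476) ≈ 3381.1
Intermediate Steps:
Add(Mul(Mul(Add(-1280, -930), Add(-2163, -1448)), Pow(2360, -1)), Mul(1130, Pow(-3182, -1))) = Add(Mul(Mul(-2210, -3611), Rational(1, 2360)), Mul(1130, Rational(-1, 3182))) = Add(Mul(7980310, Rational(1, 2360)), Rational(-565, 1591)) = Add(Rational(798031, 236), Rational(-565, 1591)) = Rational(1269533981, 375476)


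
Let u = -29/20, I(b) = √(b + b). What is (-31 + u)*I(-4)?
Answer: -649*I*√2/10 ≈ -91.782*I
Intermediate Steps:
I(b) = √2*√b (I(b) = √(2*b) = √2*√b)
u = -29/20 (u = -29*1/20 = -29/20 ≈ -1.4500)
(-31 + u)*I(-4) = (-31 - 29/20)*(√2*√(-4)) = -649*√2*2*I/20 = -649*I*√2/10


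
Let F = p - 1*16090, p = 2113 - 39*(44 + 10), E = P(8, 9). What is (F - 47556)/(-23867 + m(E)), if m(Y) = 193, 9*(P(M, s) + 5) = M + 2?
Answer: 63639/23674 ≈ 2.6881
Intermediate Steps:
P(M, s) = -43/9 + M/9 (P(M, s) = -5 + (M + 2)/9 = -5 + (2 + M)/9 = -5 + (2/9 + M/9) = -43/9 + M/9)
E = -35/9 (E = -43/9 + (⅑)*8 = -43/9 + 8/9 = -35/9 ≈ -3.8889)
p = 7 (p = 2113 - 39*54 = 2113 - 2106 = 7)
F = -16083 (F = 7 - 1*16090 = 7 - 16090 = -16083)
(F - 47556)/(-23867 + m(E)) = (-16083 - 47556)/(-23867 + 193) = -63639/(-23674) = -63639*(-1/23674) = 63639/23674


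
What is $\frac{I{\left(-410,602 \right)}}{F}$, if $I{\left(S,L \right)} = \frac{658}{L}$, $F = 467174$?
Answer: $\frac{47}{20088482} \approx 2.3396 \cdot 10^{-6}$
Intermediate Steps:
$\frac{I{\left(-410,602 \right)}}{F} = \frac{658 \cdot \frac{1}{602}}{467174} = 658 \cdot \frac{1}{602} \cdot \frac{1}{467174} = \frac{47}{43} \cdot \frac{1}{467174} = \frac{47}{20088482}$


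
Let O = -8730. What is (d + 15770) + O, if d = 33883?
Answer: 40923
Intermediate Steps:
(d + 15770) + O = (33883 + 15770) - 8730 = 49653 - 8730 = 40923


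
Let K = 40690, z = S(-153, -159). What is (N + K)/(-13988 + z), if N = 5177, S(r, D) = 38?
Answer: -15289/4650 ≈ -3.2880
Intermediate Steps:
z = 38
(N + K)/(-13988 + z) = (5177 + 40690)/(-13988 + 38) = 45867/(-13950) = 45867*(-1/13950) = -15289/4650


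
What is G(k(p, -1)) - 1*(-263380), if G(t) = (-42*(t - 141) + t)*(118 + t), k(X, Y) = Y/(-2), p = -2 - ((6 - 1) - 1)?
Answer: 3850831/4 ≈ 9.6271e+5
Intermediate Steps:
p = -6 (p = -2 - (5 - 1) = -2 - 1*4 = -2 - 4 = -6)
k(X, Y) = -Y/2 (k(X, Y) = Y*(-1/2) = -Y/2)
G(t) = (118 + t)*(5922 - 41*t) (G(t) = (-42*(-141 + t) + t)*(118 + t) = ((5922 - 42*t) + t)*(118 + t) = (5922 - 41*t)*(118 + t) = (118 + t)*(5922 - 41*t))
G(k(p, -1)) - 1*(-263380) = (698796 - 41*(-1/2*(-1))**2 + 1084*(-1/2*(-1))) - 1*(-263380) = (698796 - 41*(1/2)**2 + 1084*(1/2)) + 263380 = (698796 - 41*1/4 + 542) + 263380 = (698796 - 41/4 + 542) + 263380 = 2797311/4 + 263380 = 3850831/4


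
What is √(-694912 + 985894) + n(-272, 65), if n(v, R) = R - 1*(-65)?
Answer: 130 + √290982 ≈ 669.43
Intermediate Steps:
n(v, R) = 65 + R (n(v, R) = R + 65 = 65 + R)
√(-694912 + 985894) + n(-272, 65) = √(-694912 + 985894) + (65 + 65) = √290982 + 130 = 130 + √290982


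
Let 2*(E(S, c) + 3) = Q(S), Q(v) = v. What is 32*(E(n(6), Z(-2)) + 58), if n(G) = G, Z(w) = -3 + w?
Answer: 1856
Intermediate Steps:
E(S, c) = -3 + S/2
32*(E(n(6), Z(-2)) + 58) = 32*((-3 + (½)*6) + 58) = 32*((-3 + 3) + 58) = 32*(0 + 58) = 32*58 = 1856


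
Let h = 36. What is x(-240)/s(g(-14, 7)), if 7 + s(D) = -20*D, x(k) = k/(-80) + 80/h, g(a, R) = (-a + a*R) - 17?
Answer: 47/18117 ≈ 0.0025942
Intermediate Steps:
g(a, R) = -17 - a + R*a (g(a, R) = (-a + R*a) - 17 = -17 - a + R*a)
x(k) = 20/9 - k/80 (x(k) = k/(-80) + 80/36 = k*(-1/80) + 80*(1/36) = -k/80 + 20/9 = 20/9 - k/80)
s(D) = -7 - 20*D
x(-240)/s(g(-14, 7)) = (20/9 - 1/80*(-240))/(-7 - 20*(-17 - 1*(-14) + 7*(-14))) = (20/9 + 3)/(-7 - 20*(-17 + 14 - 98)) = 47/(9*(-7 - 20*(-101))) = 47/(9*(-7 + 2020)) = (47/9)/2013 = (47/9)*(1/2013) = 47/18117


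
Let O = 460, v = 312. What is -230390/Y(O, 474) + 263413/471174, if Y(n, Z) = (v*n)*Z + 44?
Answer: 2226380476819/4006658970897 ≈ 0.55567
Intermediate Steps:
Y(n, Z) = 44 + 312*Z*n (Y(n, Z) = (312*n)*Z + 44 = 312*Z*n + 44 = 44 + 312*Z*n)
-230390/Y(O, 474) + 263413/471174 = -230390/(44 + 312*474*460) + 263413/471174 = -230390/(44 + 68028480) + 263413*(1/471174) = -230390/68028524 + 263413/471174 = -230390*1/68028524 + 263413/471174 = -115195/34014262 + 263413/471174 = 2226380476819/4006658970897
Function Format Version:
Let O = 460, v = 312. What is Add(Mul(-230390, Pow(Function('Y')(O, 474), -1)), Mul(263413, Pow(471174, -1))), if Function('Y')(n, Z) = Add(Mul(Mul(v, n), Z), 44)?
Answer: Rational(2226380476819, 4006658970897) ≈ 0.55567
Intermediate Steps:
Function('Y')(n, Z) = Add(44, Mul(312, Z, n)) (Function('Y')(n, Z) = Add(Mul(Mul(312, n), Z), 44) = Add(Mul(312, Z, n), 44) = Add(44, Mul(312, Z, n)))
Add(Mul(-230390, Pow(Function('Y')(O, 474), -1)), Mul(263413, Pow(471174, -1))) = Add(Mul(-230390, Pow(Add(44, Mul(312, 474, 460)), -1)), Mul(263413, Pow(471174, -1))) = Add(Mul(-230390, Pow(Add(44, 68028480), -1)), Mul(263413, Rational(1, 471174))) = Add(Mul(-230390, Pow(68028524, -1)), Rational(263413, 471174)) = Add(Mul(-230390, Rational(1, 68028524)), Rational(263413, 471174)) = Add(Rational(-115195, 34014262), Rational(263413, 471174)) = Rational(2226380476819, 4006658970897)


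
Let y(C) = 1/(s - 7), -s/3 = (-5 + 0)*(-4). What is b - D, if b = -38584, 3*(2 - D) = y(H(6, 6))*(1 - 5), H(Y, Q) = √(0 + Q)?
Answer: -7755782/201 ≈ -38586.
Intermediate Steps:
s = -60 (s = -3*(-5 + 0)*(-4) = -(-15)*(-4) = -3*20 = -60)
H(Y, Q) = √Q
y(C) = -1/67 (y(C) = 1/(-60 - 7) = 1/(-67) = -1/67)
D = 398/201 (D = 2 - (-1)*(1 - 5)/201 = 2 - (-1)*(-4)/201 = 2 - ⅓*4/67 = 2 - 4/201 = 398/201 ≈ 1.9801)
b - D = -38584 - 1*398/201 = -38584 - 398/201 = -7755782/201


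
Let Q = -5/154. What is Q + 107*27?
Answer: 444901/154 ≈ 2889.0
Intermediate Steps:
Q = -5/154 (Q = -5*1/154 = -5/154 ≈ -0.032468)
Q + 107*27 = -5/154 + 107*27 = -5/154 + 2889 = 444901/154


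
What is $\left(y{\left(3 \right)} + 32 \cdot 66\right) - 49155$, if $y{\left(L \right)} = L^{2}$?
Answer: $-47034$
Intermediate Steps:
$\left(y{\left(3 \right)} + 32 \cdot 66\right) - 49155 = \left(3^{2} + 32 \cdot 66\right) - 49155 = \left(9 + 2112\right) - 49155 = 2121 - 49155 = -47034$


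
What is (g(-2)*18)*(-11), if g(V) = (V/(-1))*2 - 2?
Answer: -396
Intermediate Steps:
g(V) = -2 - 2*V (g(V) = (V*(-1))*2 - 2 = -V*2 - 2 = -2*V - 2 = -2 - 2*V)
(g(-2)*18)*(-11) = ((-2 - 2*(-2))*18)*(-11) = ((-2 + 4)*18)*(-11) = (2*18)*(-11) = 36*(-11) = -396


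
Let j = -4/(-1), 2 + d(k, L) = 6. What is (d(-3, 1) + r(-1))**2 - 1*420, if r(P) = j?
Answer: -356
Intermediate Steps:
d(k, L) = 4 (d(k, L) = -2 + 6 = 4)
j = 4 (j = -4*(-1) = 4)
r(P) = 4
(d(-3, 1) + r(-1))**2 - 1*420 = (4 + 4)**2 - 1*420 = 8**2 - 420 = 64 - 420 = -356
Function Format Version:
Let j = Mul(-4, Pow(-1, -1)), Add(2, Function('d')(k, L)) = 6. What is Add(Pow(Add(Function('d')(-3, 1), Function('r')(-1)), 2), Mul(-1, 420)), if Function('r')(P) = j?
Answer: -356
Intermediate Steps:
Function('d')(k, L) = 4 (Function('d')(k, L) = Add(-2, 6) = 4)
j = 4 (j = Mul(-4, -1) = 4)
Function('r')(P) = 4
Add(Pow(Add(Function('d')(-3, 1), Function('r')(-1)), 2), Mul(-1, 420)) = Add(Pow(Add(4, 4), 2), Mul(-1, 420)) = Add(Pow(8, 2), -420) = Add(64, -420) = -356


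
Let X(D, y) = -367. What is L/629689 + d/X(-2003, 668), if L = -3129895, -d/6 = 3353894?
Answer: 12670312282331/231095863 ≈ 54827.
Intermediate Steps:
d = -20123364 (d = -6*3353894 = -20123364)
L/629689 + d/X(-2003, 668) = -3129895/629689 - 20123364/(-367) = -3129895*1/629689 - 20123364*(-1/367) = -3129895/629689 + 20123364/367 = 12670312282331/231095863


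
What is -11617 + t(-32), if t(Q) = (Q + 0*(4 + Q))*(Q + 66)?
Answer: -12705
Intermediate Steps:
t(Q) = Q*(66 + Q) (t(Q) = (Q + 0)*(66 + Q) = Q*(66 + Q))
-11617 + t(-32) = -11617 - 32*(66 - 32) = -11617 - 32*34 = -11617 - 1088 = -12705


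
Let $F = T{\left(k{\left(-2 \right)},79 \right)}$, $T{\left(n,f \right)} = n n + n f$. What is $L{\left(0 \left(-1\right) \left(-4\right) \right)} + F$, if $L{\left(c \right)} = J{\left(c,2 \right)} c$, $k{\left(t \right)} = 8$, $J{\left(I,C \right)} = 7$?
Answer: $696$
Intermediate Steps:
$T{\left(n,f \right)} = n^{2} + f n$
$F = 696$ ($F = 8 \left(79 + 8\right) = 8 \cdot 87 = 696$)
$L{\left(c \right)} = 7 c$
$L{\left(0 \left(-1\right) \left(-4\right) \right)} + F = 7 \cdot 0 \left(-1\right) \left(-4\right) + 696 = 7 \cdot 0 \left(-4\right) + 696 = 7 \cdot 0 + 696 = 0 + 696 = 696$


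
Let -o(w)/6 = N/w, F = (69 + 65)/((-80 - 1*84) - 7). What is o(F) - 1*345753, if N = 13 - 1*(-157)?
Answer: -23078241/67 ≈ -3.4445e+5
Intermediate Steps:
F = -134/171 (F = 134/((-80 - 84) - 7) = 134/(-164 - 7) = 134/(-171) = 134*(-1/171) = -134/171 ≈ -0.78363)
N = 170 (N = 13 + 157 = 170)
o(w) = -1020/w
o(F) - 1*345753 = -1020/(-134/171) - 1*345753 = -1020*(-171/134) - 345753 = 87210/67 - 345753 = -23078241/67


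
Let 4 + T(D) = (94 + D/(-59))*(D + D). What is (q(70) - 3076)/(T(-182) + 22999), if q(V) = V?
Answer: 1062/4361 ≈ 0.24352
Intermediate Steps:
T(D) = -4 + 2*D*(94 - D/59) (T(D) = -4 + (94 + D/(-59))*(D + D) = -4 + (94 + D*(-1/59))*(2*D) = -4 + (94 - D/59)*(2*D) = -4 + 2*D*(94 - D/59))
(q(70) - 3076)/(T(-182) + 22999) = (70 - 3076)/((-4 + 188*(-182) - 2/59*(-182)**2) + 22999) = -3006/((-4 - 34216 - 2/59*33124) + 22999) = -3006/((-4 - 34216 - 66248/59) + 22999) = -3006/(-2085228/59 + 22999) = -3006/(-728287/59) = -3006*(-59/728287) = 1062/4361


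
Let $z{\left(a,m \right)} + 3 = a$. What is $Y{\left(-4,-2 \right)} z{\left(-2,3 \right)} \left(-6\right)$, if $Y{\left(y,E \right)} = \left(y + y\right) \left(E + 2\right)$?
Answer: $0$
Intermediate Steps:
$Y{\left(y,E \right)} = 2 y \left(2 + E\right)$
$z{\left(a,m \right)} = -3 + a$
$Y{\left(-4,-2 \right)} z{\left(-2,3 \right)} \left(-6\right) = 2 \left(-4\right) \left(2 - 2\right) \left(-3 - 2\right) \left(-6\right) = 2 \left(-4\right) 0 \left(-5\right) \left(-6\right) = 0 \left(-5\right) \left(-6\right) = 0 \left(-6\right) = 0$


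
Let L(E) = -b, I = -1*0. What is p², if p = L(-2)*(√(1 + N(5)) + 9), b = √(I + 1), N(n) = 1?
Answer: 83 + 18*√2 ≈ 108.46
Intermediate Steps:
I = 0
b = 1 (b = √(0 + 1) = √1 = 1)
L(E) = -1 (L(E) = -1*1 = -1)
p = -9 - √2 (p = -(√(1 + 1) + 9) = -(√2 + 9) = -(9 + √2) = -9 - √2 ≈ -10.414)
p² = (-9 - √2)²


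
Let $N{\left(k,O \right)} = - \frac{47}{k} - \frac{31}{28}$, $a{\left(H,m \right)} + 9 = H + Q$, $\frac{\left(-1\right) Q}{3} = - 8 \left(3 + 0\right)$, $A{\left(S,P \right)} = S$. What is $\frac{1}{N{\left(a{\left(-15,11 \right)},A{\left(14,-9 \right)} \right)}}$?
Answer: $- \frac{336}{701} \approx -0.47932$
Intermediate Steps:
$Q = 72$ ($Q = - 3 \left(- 8 \left(3 + 0\right)\right) = - 3 \left(\left(-8\right) 3\right) = \left(-3\right) \left(-24\right) = 72$)
$a{\left(H,m \right)} = 63 + H$ ($a{\left(H,m \right)} = -9 + \left(H + 72\right) = -9 + \left(72 + H\right) = 63 + H$)
$N{\left(k,O \right)} = - \frac{31}{28} - \frac{47}{k}$ ($N{\left(k,O \right)} = - \frac{47}{k} - \frac{31}{28} = - \frac{31}{28} - \frac{47}{k}$)
$\frac{1}{N{\left(a{\left(-15,11 \right)},A{\left(14,-9 \right)} \right)}} = \frac{1}{- \frac{31}{28} - \frac{47}{63 - 15}} = \frac{1}{- \frac{31}{28} - \frac{47}{48}} = \frac{1}{- \frac{701}{336}} = - \frac{336}{701}$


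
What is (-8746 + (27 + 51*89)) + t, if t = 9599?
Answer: 5419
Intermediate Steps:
(-8746 + (27 + 51*89)) + t = (-8746 + (27 + 51*89)) + 9599 = (-8746 + (27 + 4539)) + 9599 = (-8746 + 4566) + 9599 = -4180 + 9599 = 5419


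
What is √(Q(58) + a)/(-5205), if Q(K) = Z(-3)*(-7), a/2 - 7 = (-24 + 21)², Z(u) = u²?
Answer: -I*√31/5205 ≈ -0.0010697*I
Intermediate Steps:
a = 32 (a = 14 + 2*(-24 + 21)² = 14 + 2*(-3)² = 14 + 2*9 = 14 + 18 = 32)
Q(K) = -63 (Q(K) = (-3)²*(-7) = 9*(-7) = -63)
√(Q(58) + a)/(-5205) = √(-63 + 32)/(-5205) = √(-31)*(-1/5205) = (I*√31)*(-1/5205) = -I*√31/5205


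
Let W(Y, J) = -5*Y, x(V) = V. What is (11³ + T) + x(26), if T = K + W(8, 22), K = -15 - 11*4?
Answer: 1258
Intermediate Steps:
K = -59 (K = -15 - 44 = -59)
T = -99 (T = -59 - 5*8 = -59 - 40 = -99)
(11³ + T) + x(26) = (11³ - 99) + 26 = (1331 - 99) + 26 = 1232 + 26 = 1258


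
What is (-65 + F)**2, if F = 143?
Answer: 6084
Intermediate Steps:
(-65 + F)**2 = (-65 + 143)**2 = 78**2 = 6084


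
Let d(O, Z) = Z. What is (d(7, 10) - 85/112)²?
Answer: 1071225/12544 ≈ 85.397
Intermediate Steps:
(d(7, 10) - 85/112)² = (10 - 85/112)² = (1035/112)² = 1071225/12544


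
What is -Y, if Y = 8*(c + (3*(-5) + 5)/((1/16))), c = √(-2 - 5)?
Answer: 1280 - 8*I*√7 ≈ 1280.0 - 21.166*I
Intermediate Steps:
c = I*√7 (c = √(-7) = I*√7 ≈ 2.6458*I)
Y = -1280 + 8*I*√7 (Y = 8*(I*√7 + (3*(-5) + 5)/((1/16))) = 8*(I*√7 + (-15 + 5)/((1*(1/16)))) = 8*(I*√7 - 10/1/16) = 8*(I*√7 - 10*16) = 8*(I*√7 - 160) = 8*(-160 + I*√7) = -1280 + 8*I*√7 ≈ -1280.0 + 21.166*I)
-Y = -(-1280 + 8*I*√7) = 1280 - 8*I*√7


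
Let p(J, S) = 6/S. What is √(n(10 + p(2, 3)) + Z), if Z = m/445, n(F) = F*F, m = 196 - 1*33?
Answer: √28588135/445 ≈ 12.015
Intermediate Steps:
m = 163 (m = 196 - 33 = 163)
n(F) = F²
Z = 163/445 ≈ 0.36629
√(n(10 + p(2, 3)) + Z) = √((10 + 6/3)² + 163/445) = √((10 + 6*(⅓))² + 163/445) = √((10 + 2)² + 163/445) = √(12² + 163/445) = √(144 + 163/445) = √(64243/445) = √28588135/445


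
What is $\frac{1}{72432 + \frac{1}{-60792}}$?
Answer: $\frac{60792}{4403286143} \approx 1.3806 \cdot 10^{-5}$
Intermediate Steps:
$\frac{1}{72432 + \frac{1}{-60792}} = \frac{1}{72432 - \frac{1}{60792}} = \frac{1}{\frac{4403286143}{60792}} = \frac{60792}{4403286143}$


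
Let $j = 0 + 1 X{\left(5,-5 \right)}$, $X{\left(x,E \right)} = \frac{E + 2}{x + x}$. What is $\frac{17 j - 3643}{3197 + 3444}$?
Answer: $- \frac{36481}{66410} \approx -0.54933$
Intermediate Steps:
$X{\left(x,E \right)} = \frac{2 + E}{2 x}$
$j = - \frac{3}{10}$ ($j = 0 + 1 \frac{2 - 5}{2 \cdot 5} = 0 + 1 \cdot \frac{1}{2} \cdot \frac{1}{5} \left(-3\right) = 0 + 1 \left(- \frac{3}{10}\right) = 0 - \frac{3}{10} = - \frac{3}{10} \approx -0.3$)
$\frac{17 j - 3643}{3197 + 3444} = \frac{17 \left(- \frac{3}{10}\right) - 3643}{3197 + 3444} = \frac{- \frac{51}{10} - 3643}{6641} = \left(- \frac{36481}{10}\right) \frac{1}{6641} = - \frac{36481}{66410}$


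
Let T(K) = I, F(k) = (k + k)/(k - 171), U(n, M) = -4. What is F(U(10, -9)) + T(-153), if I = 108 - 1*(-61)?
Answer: 29583/175 ≈ 169.05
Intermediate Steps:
I = 169 (I = 108 + 61 = 169)
F(k) = 2*k/(-171 + k) (F(k) = (2*k)/(-171 + k) = 2*k/(-171 + k))
T(K) = 169
F(U(10, -9)) + T(-153) = 2*(-4)/(-171 - 4) + 169 = 2*(-4)/(-175) + 169 = 2*(-4)*(-1/175) + 169 = 8/175 + 169 = 29583/175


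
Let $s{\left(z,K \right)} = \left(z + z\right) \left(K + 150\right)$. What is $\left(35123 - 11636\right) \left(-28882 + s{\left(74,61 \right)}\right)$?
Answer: $55100502$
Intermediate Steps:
$s{\left(z,K \right)} = 2 z \left(150 + K\right)$
$\left(35123 - 11636\right) \left(-28882 + s{\left(74,61 \right)}\right) = \left(35123 - 11636\right) \left(-28882 + 2 \cdot 74 \left(150 + 61\right)\right) = 23487 \left(-28882 + 2 \cdot 74 \cdot 211\right) = 23487 \left(-28882 + 31228\right) = 23487 \cdot 2346 = 55100502$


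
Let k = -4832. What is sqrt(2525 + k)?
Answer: I*sqrt(2307) ≈ 48.031*I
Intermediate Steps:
sqrt(2525 + k) = sqrt(2525 - 4832) = sqrt(-2307) = I*sqrt(2307)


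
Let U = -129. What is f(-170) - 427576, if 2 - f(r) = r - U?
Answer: -427533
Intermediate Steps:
f(r) = -127 - r (f(r) = 2 - (r - 1*(-129)) = 2 - (r + 129) = 2 - (129 + r) = 2 + (-129 - r) = -127 - r)
f(-170) - 427576 = (-127 - 1*(-170)) - 427576 = (-127 + 170) - 427576 = 43 - 427576 = -427533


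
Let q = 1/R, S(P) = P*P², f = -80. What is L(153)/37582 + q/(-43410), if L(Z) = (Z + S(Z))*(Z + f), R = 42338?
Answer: 240273477155545309/34535839470780 ≈ 6957.2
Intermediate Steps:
S(P) = P³
L(Z) = (-80 + Z)*(Z + Z³) (L(Z) = (Z + Z³)*(Z - 80) = (Z + Z³)*(-80 + Z) = (-80 + Z)*(Z + Z³))
q = 1/42338 ≈ 2.3619e-5
L(153)/37582 + q/(-43410) = (153*(-80 + 153 + 153³ - 80*153²))/37582 + (1/42338)/(-43410) = (153*(-80 + 153 + 3581577 - 80*23409))*(1/37582) + (1/42338)*(-1/43410) = (153*(-80 + 153 + 3581577 - 1872720))*(1/37582) - 1/1837892580 = (153*1708930)*(1/37582) - 1/1837892580 = 261466290*(1/37582) - 1/1837892580 = 130733145/18791 - 1/1837892580 = 240273477155545309/34535839470780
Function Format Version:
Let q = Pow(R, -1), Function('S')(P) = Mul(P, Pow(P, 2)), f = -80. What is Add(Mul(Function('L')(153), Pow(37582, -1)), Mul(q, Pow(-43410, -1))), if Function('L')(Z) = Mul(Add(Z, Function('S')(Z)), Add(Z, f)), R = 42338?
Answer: Rational(240273477155545309, 34535839470780) ≈ 6957.2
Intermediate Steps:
Function('S')(P) = Pow(P, 3)
Function('L')(Z) = Mul(Add(-80, Z), Add(Z, Pow(Z, 3))) (Function('L')(Z) = Mul(Add(Z, Pow(Z, 3)), Add(Z, -80)) = Mul(Add(Z, Pow(Z, 3)), Add(-80, Z)) = Mul(Add(-80, Z), Add(Z, Pow(Z, 3))))
q = Rational(1, 42338) (q = Pow(42338, -1) = Rational(1, 42338) ≈ 2.3619e-5)
Add(Mul(Function('L')(153), Pow(37582, -1)), Mul(q, Pow(-43410, -1))) = Add(Mul(Mul(153, Add(-80, 153, Pow(153, 3), Mul(-80, Pow(153, 2)))), Pow(37582, -1)), Mul(Rational(1, 42338), Pow(-43410, -1))) = Add(Mul(Mul(153, Add(-80, 153, 3581577, Mul(-80, 23409))), Rational(1, 37582)), Mul(Rational(1, 42338), Rational(-1, 43410))) = Add(Mul(Mul(153, Add(-80, 153, 3581577, -1872720)), Rational(1, 37582)), Rational(-1, 1837892580)) = Add(Mul(Mul(153, 1708930), Rational(1, 37582)), Rational(-1, 1837892580)) = Add(Mul(261466290, Rational(1, 37582)), Rational(-1, 1837892580)) = Add(Rational(130733145, 18791), Rational(-1, 1837892580)) = Rational(240273477155545309, 34535839470780)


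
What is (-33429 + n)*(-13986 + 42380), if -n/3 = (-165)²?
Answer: -3268262976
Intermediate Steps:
n = -81675 (n = -3*(-165)² = -3*27225 = -81675)
(-33429 + n)*(-13986 + 42380) = (-33429 - 81675)*(-13986 + 42380) = -115104*28394 = -3268262976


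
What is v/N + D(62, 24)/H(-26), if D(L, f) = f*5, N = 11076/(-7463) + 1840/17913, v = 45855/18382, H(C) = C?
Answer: -3113960710695/484949900968 ≈ -6.4212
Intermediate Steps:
v = 45855/18382 (v = 45855*(1/18382) = 45855/18382 ≈ 2.4946)
N = -184672468/133684719 (N = 11076*(-1/7463) + 1840*(1/17913) = -11076/7463 + 1840/17913 = -184672468/133684719 ≈ -1.3814)
D(L, f) = 5*f
v/N + D(62, 24)/H(-26) = 45855/(18382*(-184672468/133684719)) + (5*24)/(-26) = (45855/18382)*(-133684719/184672468) + 120*(-1/26) = -875730398535/484949900968 - 60/13 = -3113960710695/484949900968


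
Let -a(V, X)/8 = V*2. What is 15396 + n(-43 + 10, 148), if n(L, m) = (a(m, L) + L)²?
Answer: 5780197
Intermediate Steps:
a(V, X) = -16*V (a(V, X) = -8*V*2 = -16*V)
n(L, m) = (L - 16*m)² (n(L, m) = (-16*m + L)² = (L - 16*m)²)
15396 + n(-43 + 10, 148) = 15396 + ((-43 + 10) - 16*148)² = 15396 + (-33 - 2368)² = 15396 + (-2401)² = 15396 + 5764801 = 5780197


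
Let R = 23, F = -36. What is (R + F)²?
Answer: 169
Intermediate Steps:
(R + F)² = (23 - 36)² = (-13)² = 169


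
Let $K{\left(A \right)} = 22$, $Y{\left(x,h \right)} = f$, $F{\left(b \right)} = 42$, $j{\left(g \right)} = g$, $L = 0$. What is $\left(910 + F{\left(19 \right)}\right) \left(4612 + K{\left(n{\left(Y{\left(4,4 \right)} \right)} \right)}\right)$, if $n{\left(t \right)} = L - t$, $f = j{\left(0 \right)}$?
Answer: $4411568$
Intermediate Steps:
$f = 0$
$Y{\left(x,h \right)} = 0$
$n{\left(t \right)} = - t$ ($n{\left(t \right)} = 0 - t = - t$)
$\left(910 + F{\left(19 \right)}\right) \left(4612 + K{\left(n{\left(Y{\left(4,4 \right)} \right)} \right)}\right) = \left(910 + 42\right) \left(4612 + 22\right) = 952 \cdot 4634 = 4411568$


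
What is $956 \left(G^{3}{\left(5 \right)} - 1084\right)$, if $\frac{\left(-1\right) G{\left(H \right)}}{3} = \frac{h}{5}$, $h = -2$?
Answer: $- \frac{129331504}{125} \approx -1.0347 \cdot 10^{6}$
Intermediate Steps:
$G{\left(H \right)} = \frac{6}{5}$ ($G{\left(H \right)} = - 3 \left(- \frac{2}{5}\right) = - 3 \left(\left(-2\right) \frac{1}{5}\right) = \left(-3\right) \left(- \frac{2}{5}\right) = \frac{6}{5}$)
$956 \left(G^{3}{\left(5 \right)} - 1084\right) = 956 \left(\left(\frac{6}{5}\right)^{3} - 1084\right) = 956 \left(\frac{216}{125} - 1084\right) = 956 \left(- \frac{135284}{125}\right) = - \frac{129331504}{125}$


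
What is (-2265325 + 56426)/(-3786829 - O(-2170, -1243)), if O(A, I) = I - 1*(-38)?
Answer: 2208899/3785624 ≈ 0.58350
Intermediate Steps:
O(A, I) = 38 + I (O(A, I) = I + 38 = 38 + I)
(-2265325 + 56426)/(-3786829 - O(-2170, -1243)) = (-2265325 + 56426)/(-3786829 - (38 - 1243)) = -2208899/(-3786829 - 1*(-1205)) = -2208899/(-3786829 + 1205) = -2208899/(-3785624) = -2208899*(-1/3785624) = 2208899/3785624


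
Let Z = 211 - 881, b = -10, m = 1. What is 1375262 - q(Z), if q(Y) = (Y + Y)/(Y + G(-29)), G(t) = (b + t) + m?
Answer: 243421039/177 ≈ 1.3753e+6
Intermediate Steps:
Z = -670
G(t) = -9 + t (G(t) = (-10 + t) + 1 = -9 + t)
q(Y) = 2*Y/(-38 + Y) (q(Y) = (Y + Y)/(Y + (-9 - 29)) = (2*Y)/(Y - 38) = (2*Y)/(-38 + Y) = 2*Y/(-38 + Y))
1375262 - q(Z) = 1375262 - 2*(-670)/(-38 - 670) = 1375262 - 2*(-670)/(-708) = 1375262 - 2*(-670)*(-1)/708 = 1375262 - 1*335/177 = 1375262 - 335/177 = 243421039/177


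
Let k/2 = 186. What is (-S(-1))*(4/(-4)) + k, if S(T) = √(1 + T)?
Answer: 372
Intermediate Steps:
k = 372 (k = 2*186 = 372)
(-S(-1))*(4/(-4)) + k = (-√(1 - 1))*(4/(-4)) + 372 = (-√0)*(4*(-¼)) + 372 = -1*0*(-1) + 372 = 0*(-1) + 372 = 0 + 372 = 372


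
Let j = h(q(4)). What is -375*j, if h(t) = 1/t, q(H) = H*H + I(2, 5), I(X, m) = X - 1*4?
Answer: -375/14 ≈ -26.786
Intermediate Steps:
I(X, m) = -4 + X (I(X, m) = X - 4 = -4 + X)
q(H) = -2 + H**2 (q(H) = H*H + (-4 + 2) = H**2 - 2 = -2 + H**2)
h(t) = 1/t
j = 1/14 (j = 1/(-2 + 4**2) = 1/(-2 + 16) = 1/14 ≈ 0.071429)
-375*j = -375*1/14 = -375/14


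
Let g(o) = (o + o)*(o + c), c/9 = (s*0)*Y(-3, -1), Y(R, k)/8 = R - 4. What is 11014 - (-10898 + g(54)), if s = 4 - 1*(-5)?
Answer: 16080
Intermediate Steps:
s = 9 (s = 4 + 5 = 9)
Y(R, k) = -32 + 8*R (Y(R, k) = 8*(R - 4) = 8*(-4 + R) = -32 + 8*R)
c = 0 (c = 9*((9*0)*(-32 + 8*(-3))) = 9*(0*(-32 - 24)) = 9*(0*(-56)) = 9*0 = 0)
g(o) = 2*o² (g(o) = (o + o)*(o + 0) = (2*o)*o = 2*o²)
11014 - (-10898 + g(54)) = 11014 - (-10898 + 2*54²) = 11014 - (-10898 + 2*2916) = 11014 - (-10898 + 5832) = 11014 - 1*(-5066) = 11014 + 5066 = 16080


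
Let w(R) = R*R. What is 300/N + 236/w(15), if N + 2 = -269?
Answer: -3544/60975 ≈ -0.058122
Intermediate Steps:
N = -271 (N = -2 - 269 = -271)
w(R) = R²
300/N + 236/w(15) = 300/(-271) + 236/(15²) = 300*(-1/271) + 236/225 = -300/271 + 236*(1/225) = -300/271 + 236/225 = -3544/60975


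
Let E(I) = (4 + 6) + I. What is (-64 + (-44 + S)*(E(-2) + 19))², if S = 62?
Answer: 178084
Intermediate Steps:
E(I) = 10 + I
(-64 + (-44 + S)*(E(-2) + 19))² = (-64 + (-44 + 62)*((10 - 2) + 19))² = (-64 + 18*(8 + 19))² = (-64 + 18*27)² = (-64 + 486)² = 422² = 178084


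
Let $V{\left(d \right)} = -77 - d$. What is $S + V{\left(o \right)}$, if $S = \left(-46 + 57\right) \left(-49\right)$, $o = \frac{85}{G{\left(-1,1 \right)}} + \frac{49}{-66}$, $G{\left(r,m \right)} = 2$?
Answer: $- \frac{21706}{33} \approx -657.76$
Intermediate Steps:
$o = \frac{1378}{33}$ ($o = \frac{85}{2} + \frac{49}{-66} = 85 \cdot \frac{1}{2} + 49 \left(- \frac{1}{66}\right) = \frac{85}{2} - \frac{49}{66} = \frac{1378}{33} \approx 41.758$)
$S = -539$ ($S = 11 \left(-49\right) = -539$)
$S + V{\left(o \right)} = -539 - \frac{3919}{33} = - \frac{21706}{33}$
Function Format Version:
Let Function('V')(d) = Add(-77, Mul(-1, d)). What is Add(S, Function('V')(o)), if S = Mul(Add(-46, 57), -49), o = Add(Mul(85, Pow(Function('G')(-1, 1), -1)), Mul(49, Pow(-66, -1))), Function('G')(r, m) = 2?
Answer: Rational(-21706, 33) ≈ -657.76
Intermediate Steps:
o = Rational(1378, 33) (o = Add(Mul(85, Pow(2, -1)), Mul(49, Pow(-66, -1))) = Add(Mul(85, Rational(1, 2)), Mul(49, Rational(-1, 66))) = Add(Rational(85, 2), Rational(-49, 66)) = Rational(1378, 33) ≈ 41.758)
S = -539 (S = Mul(11, -49) = -539)
Add(S, Function('V')(o)) = Add(-539, Add(-77, Mul(-1, Rational(1378, 33)))) = Add(-539, Add(-77, Rational(-1378, 33))) = Add(-539, Rational(-3919, 33)) = Rational(-21706, 33)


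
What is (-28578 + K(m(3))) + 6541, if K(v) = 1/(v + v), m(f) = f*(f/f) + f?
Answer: -264443/12 ≈ -22037.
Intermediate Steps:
m(f) = 2*f (m(f) = f*1 + f = f + f = 2*f)
K(v) = 1/(2*v)
(-28578 + K(m(3))) + 6541 = (-28578 + 1/(2*((2*3)))) + 6541 = (-28578 + (½)/6) + 6541 = (-28578 + (½)*(⅙)) + 6541 = (-28578 + 1/12) + 6541 = -342935/12 + 6541 = -264443/12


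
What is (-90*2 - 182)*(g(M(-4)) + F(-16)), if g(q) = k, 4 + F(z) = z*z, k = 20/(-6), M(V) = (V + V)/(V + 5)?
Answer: -270052/3 ≈ -90017.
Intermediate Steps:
M(V) = 2*V/(5 + V) (M(V) = (2*V)/(5 + V) = 2*V/(5 + V))
k = -10/3 (k = 20*(-⅙) = -10/3 ≈ -3.3333)
F(z) = -4 + z² (F(z) = -4 + z*z = -4 + z²)
g(q) = -10/3
(-90*2 - 182)*(g(M(-4)) + F(-16)) = (-90*2 - 182)*(-10/3 + (-4 + (-16)²)) = (-18*10 - 182)*(-10/3 + (-4 + 256)) = (-180 - 182)*(-10/3 + 252) = -362*746/3 = -270052/3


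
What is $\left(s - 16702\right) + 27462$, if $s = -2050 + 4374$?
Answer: $13084$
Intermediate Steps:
$s = 2324$
$\left(s - 16702\right) + 27462 = \left(2324 - 16702\right) + 27462 = -14378 + 27462 = 13084$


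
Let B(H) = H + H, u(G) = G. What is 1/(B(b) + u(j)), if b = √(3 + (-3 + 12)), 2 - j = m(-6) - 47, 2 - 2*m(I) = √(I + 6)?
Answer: 1/47 - √3/564 ≈ 0.018206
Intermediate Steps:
m(I) = 1 - √(6 + I)/2 (m(I) = 1 - √(I + 6)/2 = 1 - √(6 + I)/2)
j = 48 (j = 2 - ((1 - √(6 - 6)/2) - 47) = 2 - ((1 - √0/2) - 47) = 2 - ((1 - ½*0) - 47) = 2 - ((1 + 0) - 47) = 2 - (1 - 47) = 2 - 1*(-46) = 2 + 46 = 48)
b = 2*√3 (b = √(3 + 9) = √12 = 2*√3 ≈ 3.4641)
B(H) = 2*H
1/(B(b) + u(j)) = 1/(2*(2*√3) + 48) = 1/(4*√3 + 48) = 1/(48 + 4*√3)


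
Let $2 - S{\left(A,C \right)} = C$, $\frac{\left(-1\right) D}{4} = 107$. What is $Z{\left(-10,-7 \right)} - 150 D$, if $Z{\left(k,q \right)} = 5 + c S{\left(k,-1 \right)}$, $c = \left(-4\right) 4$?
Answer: $64157$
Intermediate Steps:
$c = -16$
$D = -428$ ($D = \left(-4\right) 107 = -428$)
$S{\left(A,C \right)} = 2 - C$
$Z{\left(k,q \right)} = -43$ ($Z{\left(k,q \right)} = 5 - 16 \left(2 - -1\right) = 5 - 16 \left(2 + 1\right) = 5 - 48 = -43$)
$Z{\left(-10,-7 \right)} - 150 D = -43 - -64200 = -43 + 64200 = 64157$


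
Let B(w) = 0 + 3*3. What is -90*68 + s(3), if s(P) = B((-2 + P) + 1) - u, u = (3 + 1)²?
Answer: -6127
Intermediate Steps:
B(w) = 9 (B(w) = 0 + 9 = 9)
u = 16 (u = 4² = 16)
s(P) = -7 (s(P) = 9 - 1*16 = 9 - 16 = -7)
-90*68 + s(3) = -90*68 - 7 = -6120 - 7 = -6127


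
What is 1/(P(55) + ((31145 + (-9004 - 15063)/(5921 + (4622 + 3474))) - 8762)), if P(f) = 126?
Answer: 14017/315484586 ≈ 4.4430e-5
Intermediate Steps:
1/(P(55) + ((31145 + (-9004 - 15063)/(5921 + (4622 + 3474))) - 8762)) = 1/(126 + ((31145 + (-9004 - 15063)/(5921 + (4622 + 3474))) - 8762)) = 1/(126 + ((31145 - 24067/(5921 + 8096)) - 8762)) = 1/(126 + ((31145 - 24067/14017) - 8762)) = 1/(126 + (436535398/14017 - 8762)) = 1/(126 + 313718444/14017) = 1/(315484586/14017) = 14017/315484586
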